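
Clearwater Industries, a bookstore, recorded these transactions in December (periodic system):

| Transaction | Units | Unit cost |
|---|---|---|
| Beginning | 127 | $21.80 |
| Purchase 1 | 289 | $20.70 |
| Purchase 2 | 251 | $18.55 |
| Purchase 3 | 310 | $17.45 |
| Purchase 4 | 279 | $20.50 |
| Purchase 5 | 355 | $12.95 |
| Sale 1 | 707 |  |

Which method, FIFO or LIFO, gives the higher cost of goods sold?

FIFO COGS: 127 @ $21.80 + 289 @ $20.70 + 251 @ $18.55 + 40 @ $17.45 = $14,104.95
LIFO COGS: 355 @ $12.95 + 279 @ $20.50 + 73 @ $17.45 = $11,590.60

FIFO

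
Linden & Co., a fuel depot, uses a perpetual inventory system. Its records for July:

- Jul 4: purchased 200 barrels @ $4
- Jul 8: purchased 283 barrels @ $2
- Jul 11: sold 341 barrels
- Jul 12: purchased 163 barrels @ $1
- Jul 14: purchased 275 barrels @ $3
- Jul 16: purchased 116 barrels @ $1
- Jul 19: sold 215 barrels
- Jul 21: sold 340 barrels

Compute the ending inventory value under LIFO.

Jul 11, 341 sold [LIFO — newest first]: 283 @ $2 + 58 @ $4 = $798
Jul 19, 215 sold [LIFO — newest first]: 116 @ $1 + 99 @ $3 = $413
Jul 21, 340 sold [LIFO — newest first]: 176 @ $3 + 163 @ $1 + 1 @ $4 = $695
Total COGS = $798 + $413 + $695 = $1,906
Ending inventory: 141 @ $4 = $564

Ending inventory = $564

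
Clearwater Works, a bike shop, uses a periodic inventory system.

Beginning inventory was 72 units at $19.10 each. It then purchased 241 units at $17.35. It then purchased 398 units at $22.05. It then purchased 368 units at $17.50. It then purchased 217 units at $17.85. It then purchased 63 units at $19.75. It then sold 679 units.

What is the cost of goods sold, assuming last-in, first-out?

COGS = $12,241.25

Sale 1 (679) [LIFO — newest first]: 63 @ $19.75 + 217 @ $17.85 + 368 @ $17.50 + 31 @ $22.05 = $12,241.25
Ending inventory: 72 @ $19.10 + 241 @ $17.35 + 367 @ $22.05 = $13,648.90
Check: goods available $25,890.15 = COGS $12,241.25 + ending $13,648.90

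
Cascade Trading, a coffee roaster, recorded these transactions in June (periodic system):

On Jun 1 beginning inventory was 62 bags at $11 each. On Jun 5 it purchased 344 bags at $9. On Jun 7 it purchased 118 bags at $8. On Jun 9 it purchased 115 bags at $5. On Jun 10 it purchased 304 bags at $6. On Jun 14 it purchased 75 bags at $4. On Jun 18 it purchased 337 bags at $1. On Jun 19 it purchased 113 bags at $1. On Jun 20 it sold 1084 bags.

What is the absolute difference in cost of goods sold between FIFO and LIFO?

FIFO COGS: 62 @ $11 + 344 @ $9 + 118 @ $8 + 115 @ $5 + 304 @ $6 + 75 @ $4 + 66 @ $1 = $7,487
LIFO COGS: 113 @ $1 + 337 @ $1 + 75 @ $4 + 304 @ $6 + 115 @ $5 + 118 @ $8 + 22 @ $9 = $4,291
Difference = |$7,487 − $4,291| = $3,196

$3,196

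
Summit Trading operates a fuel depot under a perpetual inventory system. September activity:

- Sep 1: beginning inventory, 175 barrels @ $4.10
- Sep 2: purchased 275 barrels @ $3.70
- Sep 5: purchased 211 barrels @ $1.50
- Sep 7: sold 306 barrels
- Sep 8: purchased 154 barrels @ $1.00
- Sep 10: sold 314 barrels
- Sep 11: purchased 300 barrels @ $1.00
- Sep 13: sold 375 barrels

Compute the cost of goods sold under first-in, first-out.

Sep 7, 306 sold [FIFO — oldest first]: 175 @ $4.10 + 131 @ $3.70 = $1,202.20
Sep 10, 314 sold [FIFO — oldest first]: 144 @ $3.70 + 170 @ $1.50 = $787.80
Sep 13, 375 sold [FIFO — oldest first]: 41 @ $1.50 + 154 @ $1.00 + 180 @ $1.00 = $395.50
Total COGS = $1,202.20 + $787.80 + $395.50 = $2,385.50
Ending inventory: 120 @ $1.00 = $120.00
Check: goods available $2,505.50 = COGS $2,385.50 + ending $120.00

COGS = $2,385.50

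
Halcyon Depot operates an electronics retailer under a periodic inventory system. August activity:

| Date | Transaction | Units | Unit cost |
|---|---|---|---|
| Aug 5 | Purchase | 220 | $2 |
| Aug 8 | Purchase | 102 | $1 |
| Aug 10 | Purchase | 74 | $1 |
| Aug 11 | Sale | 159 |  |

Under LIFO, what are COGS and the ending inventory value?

COGS = $159; ending inventory = $457

Aug 11, 159 sold [LIFO — newest first]: 74 @ $1 + 85 @ $1 = $159
Ending inventory: 220 @ $2 + 17 @ $1 = $457
Check: goods available $616 = COGS $159 + ending $457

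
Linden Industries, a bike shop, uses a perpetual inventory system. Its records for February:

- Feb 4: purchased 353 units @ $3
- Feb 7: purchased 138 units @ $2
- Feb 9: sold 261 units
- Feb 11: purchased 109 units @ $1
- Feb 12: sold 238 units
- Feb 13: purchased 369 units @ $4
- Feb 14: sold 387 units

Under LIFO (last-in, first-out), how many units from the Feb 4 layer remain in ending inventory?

Feb 9, 261 sold [LIFO — newest first]: 138 @ $2 + 123 @ $3 = $645
Feb 12, 238 sold [LIFO — newest first]: 109 @ $1 + 129 @ $3 = $496
Feb 14, 387 sold [LIFO — newest first]: 369 @ $4 + 18 @ $3 = $1,530
Total COGS = $645 + $496 + $1,530 = $2,671
Ending inventory: 83 @ $3 = $249
Check: goods available $2,920 = COGS $2,671 + ending $249

83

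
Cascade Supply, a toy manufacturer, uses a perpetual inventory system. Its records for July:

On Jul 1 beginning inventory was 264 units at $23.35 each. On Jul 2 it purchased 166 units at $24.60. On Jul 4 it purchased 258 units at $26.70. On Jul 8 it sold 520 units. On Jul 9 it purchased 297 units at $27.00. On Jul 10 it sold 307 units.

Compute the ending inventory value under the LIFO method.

Jul 8, 520 sold [LIFO — newest first]: 258 @ $26.70 + 166 @ $24.60 + 96 @ $23.35 = $13,213.80
Jul 10, 307 sold [LIFO — newest first]: 297 @ $27.00 + 10 @ $23.35 = $8,252.50
Total COGS = $13,213.80 + $8,252.50 = $21,466.30
Ending inventory: 158 @ $23.35 = $3,689.30

Ending inventory = $3,689.30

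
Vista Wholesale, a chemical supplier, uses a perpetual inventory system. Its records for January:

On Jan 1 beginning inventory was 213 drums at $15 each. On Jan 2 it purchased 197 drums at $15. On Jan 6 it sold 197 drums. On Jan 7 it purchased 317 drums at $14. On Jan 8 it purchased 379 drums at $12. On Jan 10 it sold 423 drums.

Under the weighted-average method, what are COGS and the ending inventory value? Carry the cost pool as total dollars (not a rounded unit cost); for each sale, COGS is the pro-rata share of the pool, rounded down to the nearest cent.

After Jan 1: 213 on hand, pool $3,195.00 (≈ $15.0000 each)
After Jan 2: 410 on hand, pool $6,150.00 (≈ $15.0000 each)
Jan 6, sell 197: 197/410 × $6,150.00 → $2,955.00
After Jan 7: 530 on hand, pool $7,633.00 (≈ $14.4019 each)
After Jan 8: 909 on hand, pool $12,181.00 (≈ $13.4004 each)
Jan 10, sell 423: 423/909 × $12,181.00 → $5,668.38
Total COGS = $2,955.00 + $5,668.38 = $8,623.38
Ending inventory (cost pool remaining) = $6,512.62

COGS = $8,623.38; ending inventory = $6,512.62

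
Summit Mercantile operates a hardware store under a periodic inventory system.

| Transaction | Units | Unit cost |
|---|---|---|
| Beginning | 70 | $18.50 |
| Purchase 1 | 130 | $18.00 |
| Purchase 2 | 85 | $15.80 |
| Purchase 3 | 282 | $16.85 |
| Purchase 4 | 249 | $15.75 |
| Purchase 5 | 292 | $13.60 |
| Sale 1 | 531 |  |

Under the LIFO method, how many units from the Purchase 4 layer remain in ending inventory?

Sale 1 (531) [LIFO — newest first]: 292 @ $13.60 + 239 @ $15.75 = $7,735.45
Ending inventory: 70 @ $18.50 + 130 @ $18.00 + 85 @ $15.80 + 282 @ $16.85 + 10 @ $15.75 = $9,887.20
Check: goods available $17,622.65 = COGS $7,735.45 + ending $9,887.20

10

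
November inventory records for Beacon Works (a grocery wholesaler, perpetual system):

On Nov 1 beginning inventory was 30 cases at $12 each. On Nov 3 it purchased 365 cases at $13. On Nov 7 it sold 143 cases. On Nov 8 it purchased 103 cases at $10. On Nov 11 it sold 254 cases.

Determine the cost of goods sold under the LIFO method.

COGS = $4,852

Nov 7, 143 sold [LIFO — newest first]: 143 @ $13 = $1,859
Nov 11, 254 sold [LIFO — newest first]: 103 @ $10 + 151 @ $13 = $2,993
Total COGS = $1,859 + $2,993 = $4,852
Ending inventory: 30 @ $12 + 71 @ $13 = $1,283
Check: goods available $6,135 = COGS $4,852 + ending $1,283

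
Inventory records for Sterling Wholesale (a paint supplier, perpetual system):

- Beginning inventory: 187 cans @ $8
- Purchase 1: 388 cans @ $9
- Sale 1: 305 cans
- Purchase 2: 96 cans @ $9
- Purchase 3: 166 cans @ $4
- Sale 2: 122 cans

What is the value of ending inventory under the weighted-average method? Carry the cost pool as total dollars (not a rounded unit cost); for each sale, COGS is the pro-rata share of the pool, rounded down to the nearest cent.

Ending inventory = $2,982.68

After Beginning: 187 on hand, pool $1,496.00 (≈ $8.0000 each)
After Purchase 1: 575 on hand, pool $4,988.00 (≈ $8.6748 each)
Sale 1, sell 305: 305/575 × $4,988.00 → $2,645.80
After Purchase 2: 366 on hand, pool $3,206.20 (≈ $8.7601 each)
After Purchase 3: 532 on hand, pool $3,870.20 (≈ $7.2748 each)
Sale 2, sell 122: 122/532 × $3,870.20 → $887.52
Total COGS = $2,645.80 + $887.52 = $3,533.32
Ending inventory (cost pool remaining) = $2,982.68
Check: goods available $6,516.00 = COGS $3,533.32 + ending $2,982.68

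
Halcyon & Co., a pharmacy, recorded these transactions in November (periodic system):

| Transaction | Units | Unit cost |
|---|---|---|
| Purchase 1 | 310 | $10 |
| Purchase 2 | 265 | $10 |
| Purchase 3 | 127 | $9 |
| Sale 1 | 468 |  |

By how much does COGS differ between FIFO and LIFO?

FIFO COGS: 310 @ $10 + 158 @ $10 = $4,680
LIFO COGS: 127 @ $9 + 265 @ $10 + 76 @ $10 = $4,553
Difference = |$4,680 − $4,553| = $127

$127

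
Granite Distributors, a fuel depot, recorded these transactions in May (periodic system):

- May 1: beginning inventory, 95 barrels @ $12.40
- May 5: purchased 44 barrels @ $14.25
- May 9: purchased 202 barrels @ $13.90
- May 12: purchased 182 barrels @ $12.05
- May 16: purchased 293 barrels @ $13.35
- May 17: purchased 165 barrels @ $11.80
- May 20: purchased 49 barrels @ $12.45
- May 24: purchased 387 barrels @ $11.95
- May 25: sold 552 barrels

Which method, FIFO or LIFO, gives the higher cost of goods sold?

FIFO

FIFO COGS: 95 @ $12.40 + 44 @ $14.25 + 202 @ $13.90 + 182 @ $12.05 + 29 @ $13.35 = $7,193.05
LIFO COGS: 387 @ $11.95 + 49 @ $12.45 + 116 @ $11.80 = $6,603.50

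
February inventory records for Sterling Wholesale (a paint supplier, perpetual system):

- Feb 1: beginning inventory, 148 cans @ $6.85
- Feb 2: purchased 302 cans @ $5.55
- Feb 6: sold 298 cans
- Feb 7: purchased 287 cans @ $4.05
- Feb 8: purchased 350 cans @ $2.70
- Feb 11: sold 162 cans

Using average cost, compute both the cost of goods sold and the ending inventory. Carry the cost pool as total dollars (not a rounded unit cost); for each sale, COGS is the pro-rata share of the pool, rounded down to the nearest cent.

After Feb 1: 148 on hand, pool $1,013.80 (≈ $6.8500 each)
After Feb 2: 450 on hand, pool $2,689.90 (≈ $5.9776 each)
Feb 6, sell 298: 298/450 × $2,689.90 → $1,781.31
After Feb 7: 439 on hand, pool $2,070.94 (≈ $4.7174 each)
After Feb 8: 789 on hand, pool $3,015.94 (≈ $3.8225 each)
Feb 11, sell 162: 162/789 × $3,015.94 → $619.24
Total COGS = $1,781.31 + $619.24 = $2,400.55
Ending inventory (cost pool remaining) = $2,396.70
Check: goods available $4,797.25 = COGS $2,400.55 + ending $2,396.70

COGS = $2,400.55; ending inventory = $2,396.70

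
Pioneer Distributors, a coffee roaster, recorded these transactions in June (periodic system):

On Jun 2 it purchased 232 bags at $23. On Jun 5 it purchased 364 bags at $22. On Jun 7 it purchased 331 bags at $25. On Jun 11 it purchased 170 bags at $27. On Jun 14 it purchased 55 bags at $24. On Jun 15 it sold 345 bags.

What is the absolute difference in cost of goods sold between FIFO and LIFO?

FIFO COGS: 232 @ $23 + 113 @ $22 = $7,822
LIFO COGS: 55 @ $24 + 170 @ $27 + 120 @ $25 = $8,910
Difference = |$7,822 − $8,910| = $1,088

$1,088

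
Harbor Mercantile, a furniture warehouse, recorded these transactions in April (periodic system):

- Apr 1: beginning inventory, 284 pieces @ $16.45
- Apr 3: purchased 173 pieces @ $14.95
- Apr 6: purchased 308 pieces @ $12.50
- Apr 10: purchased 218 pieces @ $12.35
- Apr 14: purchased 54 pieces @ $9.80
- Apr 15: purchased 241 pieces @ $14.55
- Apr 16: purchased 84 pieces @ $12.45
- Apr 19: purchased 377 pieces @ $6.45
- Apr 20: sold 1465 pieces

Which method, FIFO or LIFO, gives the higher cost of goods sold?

FIFO

FIFO COGS: 284 @ $16.45 + 173 @ $14.95 + 308 @ $12.50 + 218 @ $12.35 + 54 @ $9.80 + 241 @ $14.55 + 84 @ $12.45 + 103 @ $6.45 = $19,546.35
LIFO COGS: 377 @ $6.45 + 84 @ $12.45 + 241 @ $14.55 + 54 @ $9.80 + 218 @ $12.35 + 308 @ $12.50 + 173 @ $14.95 + 10 @ $16.45 = $16,806.35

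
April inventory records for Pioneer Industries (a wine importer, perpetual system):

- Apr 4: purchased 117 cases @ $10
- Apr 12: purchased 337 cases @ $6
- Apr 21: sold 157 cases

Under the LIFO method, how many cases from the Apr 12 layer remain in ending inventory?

180

Apr 21, 157 sold [LIFO — newest first]: 157 @ $6 = $942
Ending inventory: 117 @ $10 + 180 @ $6 = $2,250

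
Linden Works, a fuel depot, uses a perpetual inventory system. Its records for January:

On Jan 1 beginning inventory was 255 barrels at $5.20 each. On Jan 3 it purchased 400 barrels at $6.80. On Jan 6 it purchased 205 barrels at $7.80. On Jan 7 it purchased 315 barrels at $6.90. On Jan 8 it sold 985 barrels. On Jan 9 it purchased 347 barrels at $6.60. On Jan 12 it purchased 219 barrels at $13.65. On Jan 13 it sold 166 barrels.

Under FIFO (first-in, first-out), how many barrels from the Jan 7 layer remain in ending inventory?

Jan 8, 985 sold [FIFO — oldest first]: 255 @ $5.20 + 400 @ $6.80 + 205 @ $7.80 + 125 @ $6.90 = $6,507.50
Jan 13, 166 sold [FIFO — oldest first]: 166 @ $6.90 = $1,145.40
Total COGS = $6,507.50 + $1,145.40 = $7,652.90
Ending inventory: 24 @ $6.90 + 347 @ $6.60 + 219 @ $13.65 = $5,445.15

24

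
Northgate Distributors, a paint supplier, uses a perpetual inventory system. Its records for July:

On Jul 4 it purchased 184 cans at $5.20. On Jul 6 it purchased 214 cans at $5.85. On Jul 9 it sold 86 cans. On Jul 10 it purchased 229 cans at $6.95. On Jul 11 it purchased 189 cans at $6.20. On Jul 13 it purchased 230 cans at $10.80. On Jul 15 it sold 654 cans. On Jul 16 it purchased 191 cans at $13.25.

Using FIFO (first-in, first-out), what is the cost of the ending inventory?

Ending inventory = $5,485.95

Jul 9, 86 sold [FIFO — oldest first]: 86 @ $5.20 = $447.20
Jul 15, 654 sold [FIFO — oldest first]: 98 @ $5.20 + 214 @ $5.85 + 229 @ $6.95 + 113 @ $6.20 = $4,053.65
Total COGS = $447.20 + $4,053.65 = $4,500.85
Ending inventory: 76 @ $6.20 + 230 @ $10.80 + 191 @ $13.25 = $5,485.95
Check: goods available $9,986.80 = COGS $4,500.85 + ending $5,485.95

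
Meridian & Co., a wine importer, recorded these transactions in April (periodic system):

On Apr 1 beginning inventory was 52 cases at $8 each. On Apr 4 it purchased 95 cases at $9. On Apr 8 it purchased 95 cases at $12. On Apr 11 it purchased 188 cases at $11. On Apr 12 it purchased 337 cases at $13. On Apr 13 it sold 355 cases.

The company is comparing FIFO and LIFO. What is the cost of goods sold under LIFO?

COGS = $4,579

FIFO COGS: 52 @ $8 + 95 @ $9 + 95 @ $12 + 113 @ $11 = $3,654
LIFO COGS: 337 @ $13 + 18 @ $11 = $4,579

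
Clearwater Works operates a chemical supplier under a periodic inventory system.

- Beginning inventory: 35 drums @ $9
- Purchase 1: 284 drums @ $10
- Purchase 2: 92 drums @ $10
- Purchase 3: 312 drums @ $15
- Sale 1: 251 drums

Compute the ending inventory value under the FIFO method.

Ending inventory = $6,280

Sale 1 (251) [FIFO — oldest first]: 35 @ $9 + 216 @ $10 = $2,475
Ending inventory: 68 @ $10 + 92 @ $10 + 312 @ $15 = $6,280
Check: goods available $8,755 = COGS $2,475 + ending $6,280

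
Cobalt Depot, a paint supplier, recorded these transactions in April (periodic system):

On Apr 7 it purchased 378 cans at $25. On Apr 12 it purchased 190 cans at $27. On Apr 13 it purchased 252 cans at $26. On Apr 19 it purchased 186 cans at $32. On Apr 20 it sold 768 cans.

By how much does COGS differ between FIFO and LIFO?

$1,354

FIFO COGS: 378 @ $25 + 190 @ $27 + 200 @ $26 = $19,780
LIFO COGS: 186 @ $32 + 252 @ $26 + 190 @ $27 + 140 @ $25 = $21,134
Difference = |$19,780 − $21,134| = $1,354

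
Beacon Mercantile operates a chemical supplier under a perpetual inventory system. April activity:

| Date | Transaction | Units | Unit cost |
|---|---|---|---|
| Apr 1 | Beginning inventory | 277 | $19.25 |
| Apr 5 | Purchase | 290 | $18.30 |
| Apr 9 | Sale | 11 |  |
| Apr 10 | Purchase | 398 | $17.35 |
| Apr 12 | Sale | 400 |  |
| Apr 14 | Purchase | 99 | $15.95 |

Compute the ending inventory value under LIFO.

Ending inventory = $11,980.40

Apr 9, 11 sold [LIFO — newest first]: 11 @ $18.30 = $201.30
Apr 12, 400 sold [LIFO — newest first]: 398 @ $17.35 + 2 @ $18.30 = $6,941.90
Total COGS = $201.30 + $6,941.90 = $7,143.20
Ending inventory: 277 @ $19.25 + 277 @ $18.30 + 99 @ $15.95 = $11,980.40
Check: goods available $19,123.60 = COGS $7,143.20 + ending $11,980.40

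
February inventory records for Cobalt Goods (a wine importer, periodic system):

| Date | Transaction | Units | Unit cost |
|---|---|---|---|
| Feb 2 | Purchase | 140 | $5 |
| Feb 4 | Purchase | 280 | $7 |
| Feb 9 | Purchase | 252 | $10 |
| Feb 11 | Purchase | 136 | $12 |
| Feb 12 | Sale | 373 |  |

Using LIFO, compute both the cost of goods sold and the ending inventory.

Feb 12, 373 sold [LIFO — newest first]: 136 @ $12 + 237 @ $10 = $4,002
Ending inventory: 140 @ $5 + 280 @ $7 + 15 @ $10 = $2,810
Check: goods available $6,812 = COGS $4,002 + ending $2,810

COGS = $4,002; ending inventory = $2,810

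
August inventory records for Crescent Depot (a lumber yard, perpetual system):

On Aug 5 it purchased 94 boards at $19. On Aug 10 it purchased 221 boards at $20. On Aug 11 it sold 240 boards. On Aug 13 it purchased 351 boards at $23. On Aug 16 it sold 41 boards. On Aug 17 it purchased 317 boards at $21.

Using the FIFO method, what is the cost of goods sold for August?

Aug 11, 240 sold [FIFO — oldest first]: 94 @ $19 + 146 @ $20 = $4,706
Aug 16, 41 sold [FIFO — oldest first]: 41 @ $20 = $820
Total COGS = $4,706 + $820 = $5,526
Ending inventory: 34 @ $20 + 351 @ $23 + 317 @ $21 = $15,410
Check: goods available $20,936 = COGS $5,526 + ending $15,410

COGS = $5,526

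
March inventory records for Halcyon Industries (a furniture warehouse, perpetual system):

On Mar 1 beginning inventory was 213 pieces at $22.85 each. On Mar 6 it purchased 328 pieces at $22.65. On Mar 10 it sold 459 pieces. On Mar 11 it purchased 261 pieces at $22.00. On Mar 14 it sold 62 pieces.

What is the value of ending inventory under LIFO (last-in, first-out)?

Mar 10, 459 sold [LIFO — newest first]: 328 @ $22.65 + 131 @ $22.85 = $10,422.55
Mar 14, 62 sold [LIFO — newest first]: 62 @ $22.00 = $1,364.00
Total COGS = $10,422.55 + $1,364.00 = $11,786.55
Ending inventory: 82 @ $22.85 + 199 @ $22.00 = $6,251.70
Check: goods available $18,038.25 = COGS $11,786.55 + ending $6,251.70

Ending inventory = $6,251.70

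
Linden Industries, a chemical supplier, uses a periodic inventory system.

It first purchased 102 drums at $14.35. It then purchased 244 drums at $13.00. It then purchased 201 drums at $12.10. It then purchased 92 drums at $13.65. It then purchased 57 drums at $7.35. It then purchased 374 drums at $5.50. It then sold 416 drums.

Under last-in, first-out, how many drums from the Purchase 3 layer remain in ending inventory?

Sale 1 (416) [LIFO — newest first]: 374 @ $5.50 + 42 @ $7.35 = $2,365.70
Ending inventory: 102 @ $14.35 + 244 @ $13.00 + 201 @ $12.10 + 92 @ $13.65 + 15 @ $7.35 = $8,433.85

201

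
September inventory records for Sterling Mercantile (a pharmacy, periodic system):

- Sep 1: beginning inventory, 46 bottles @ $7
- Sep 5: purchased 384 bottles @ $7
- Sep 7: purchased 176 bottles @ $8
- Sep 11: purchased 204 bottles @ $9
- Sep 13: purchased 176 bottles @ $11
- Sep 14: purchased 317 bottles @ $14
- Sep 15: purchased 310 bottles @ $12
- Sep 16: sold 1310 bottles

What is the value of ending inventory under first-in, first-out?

Ending inventory = $3,636

Sep 16, 1310 sold [FIFO — oldest first]: 46 @ $7 + 384 @ $7 + 176 @ $8 + 204 @ $9 + 176 @ $11 + 317 @ $14 + 7 @ $12 = $12,712
Ending inventory: 303 @ $12 = $3,636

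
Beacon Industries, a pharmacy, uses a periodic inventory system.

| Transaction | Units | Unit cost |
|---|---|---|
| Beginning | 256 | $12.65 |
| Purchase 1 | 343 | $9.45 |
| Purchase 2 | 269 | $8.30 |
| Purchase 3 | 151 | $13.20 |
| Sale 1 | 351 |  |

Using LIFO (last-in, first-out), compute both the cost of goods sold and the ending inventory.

Sale 1 (351) [LIFO — newest first]: 151 @ $13.20 + 200 @ $8.30 = $3,653.20
Ending inventory: 256 @ $12.65 + 343 @ $9.45 + 69 @ $8.30 = $7,052.45
Check: goods available $10,705.65 = COGS $3,653.20 + ending $7,052.45

COGS = $3,653.20; ending inventory = $7,052.45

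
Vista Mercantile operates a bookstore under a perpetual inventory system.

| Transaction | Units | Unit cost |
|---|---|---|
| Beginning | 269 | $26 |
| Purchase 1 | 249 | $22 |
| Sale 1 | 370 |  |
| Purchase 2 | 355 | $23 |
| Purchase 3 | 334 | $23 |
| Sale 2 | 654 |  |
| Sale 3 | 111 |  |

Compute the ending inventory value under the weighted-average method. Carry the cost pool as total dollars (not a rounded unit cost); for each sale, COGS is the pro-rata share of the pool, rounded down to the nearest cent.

Ending inventory = $1,669.72

After Beginning: 269 on hand, pool $6,994.00 (≈ $26.0000 each)
After Purchase 1: 518 on hand, pool $12,472.00 (≈ $24.0772 each)
Sale 1, sell 370: 370/518 × $12,472.00 → $8,908.57
After Purchase 2: 503 on hand, pool $11,728.43 (≈ $23.3170 each)
After Purchase 3: 837 on hand, pool $19,410.43 (≈ $23.1905 each)
Sale 2, sell 654: 654/837 × $19,410.43 → $15,166.57
Sale 3, sell 111: 111/183 × $4,243.86 → $2,574.14
Total COGS = $8,908.57 + $15,166.57 + $2,574.14 = $26,649.28
Ending inventory (cost pool remaining) = $1,669.72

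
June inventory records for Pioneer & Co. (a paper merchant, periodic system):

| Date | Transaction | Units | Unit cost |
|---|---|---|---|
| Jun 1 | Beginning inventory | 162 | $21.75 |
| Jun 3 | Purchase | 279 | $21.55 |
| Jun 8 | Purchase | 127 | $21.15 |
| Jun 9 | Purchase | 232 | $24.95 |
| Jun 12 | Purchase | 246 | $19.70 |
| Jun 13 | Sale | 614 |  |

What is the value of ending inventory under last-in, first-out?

Jun 13, 614 sold [LIFO — newest first]: 246 @ $19.70 + 232 @ $24.95 + 127 @ $21.15 + 9 @ $21.55 = $13,514.60
Ending inventory: 162 @ $21.75 + 270 @ $21.55 = $9,342.00

Ending inventory = $9,342.00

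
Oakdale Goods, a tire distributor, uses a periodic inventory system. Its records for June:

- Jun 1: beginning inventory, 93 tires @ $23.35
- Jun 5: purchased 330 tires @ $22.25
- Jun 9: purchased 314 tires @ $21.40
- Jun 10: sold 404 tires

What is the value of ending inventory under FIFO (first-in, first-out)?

Ending inventory = $7,142.35

Jun 10, 404 sold [FIFO — oldest first]: 93 @ $23.35 + 311 @ $22.25 = $9,091.30
Ending inventory: 19 @ $22.25 + 314 @ $21.40 = $7,142.35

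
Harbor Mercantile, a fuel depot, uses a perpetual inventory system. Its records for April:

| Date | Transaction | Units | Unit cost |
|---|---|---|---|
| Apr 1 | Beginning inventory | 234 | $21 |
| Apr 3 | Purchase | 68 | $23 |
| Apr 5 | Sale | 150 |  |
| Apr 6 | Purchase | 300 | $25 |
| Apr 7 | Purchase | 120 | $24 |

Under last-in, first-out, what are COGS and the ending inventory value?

Apr 5, 150 sold [LIFO — newest first]: 68 @ $23 + 82 @ $21 = $3,286
Ending inventory: 152 @ $21 + 300 @ $25 + 120 @ $24 = $13,572

COGS = $3,286; ending inventory = $13,572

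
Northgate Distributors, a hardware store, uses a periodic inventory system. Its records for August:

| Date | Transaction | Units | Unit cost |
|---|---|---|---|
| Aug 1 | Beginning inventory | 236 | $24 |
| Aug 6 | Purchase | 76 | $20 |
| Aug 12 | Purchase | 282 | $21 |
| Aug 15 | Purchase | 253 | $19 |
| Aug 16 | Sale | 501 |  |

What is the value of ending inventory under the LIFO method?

Ending inventory = $7,898

Aug 16, 501 sold [LIFO — newest first]: 253 @ $19 + 248 @ $21 = $10,015
Ending inventory: 236 @ $24 + 76 @ $20 + 34 @ $21 = $7,898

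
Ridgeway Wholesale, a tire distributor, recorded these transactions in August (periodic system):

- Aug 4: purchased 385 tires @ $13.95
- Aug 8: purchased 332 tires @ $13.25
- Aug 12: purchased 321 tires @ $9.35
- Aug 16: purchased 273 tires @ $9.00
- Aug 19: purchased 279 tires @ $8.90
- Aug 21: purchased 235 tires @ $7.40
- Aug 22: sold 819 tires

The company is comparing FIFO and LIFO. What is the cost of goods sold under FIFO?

COGS = $10,723.45

FIFO COGS: 385 @ $13.95 + 332 @ $13.25 + 102 @ $9.35 = $10,723.45
LIFO COGS: 235 @ $7.40 + 279 @ $8.90 + 273 @ $9.00 + 32 @ $9.35 = $6,978.30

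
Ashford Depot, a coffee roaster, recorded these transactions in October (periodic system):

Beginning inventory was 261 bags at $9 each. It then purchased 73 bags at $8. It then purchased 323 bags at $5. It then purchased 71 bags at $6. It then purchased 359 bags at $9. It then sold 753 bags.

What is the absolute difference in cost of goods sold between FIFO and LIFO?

$73

FIFO COGS: 261 @ $9 + 73 @ $8 + 323 @ $5 + 71 @ $6 + 25 @ $9 = $5,199
LIFO COGS: 359 @ $9 + 71 @ $6 + 323 @ $5 = $5,272
Difference = |$5,199 − $5,272| = $73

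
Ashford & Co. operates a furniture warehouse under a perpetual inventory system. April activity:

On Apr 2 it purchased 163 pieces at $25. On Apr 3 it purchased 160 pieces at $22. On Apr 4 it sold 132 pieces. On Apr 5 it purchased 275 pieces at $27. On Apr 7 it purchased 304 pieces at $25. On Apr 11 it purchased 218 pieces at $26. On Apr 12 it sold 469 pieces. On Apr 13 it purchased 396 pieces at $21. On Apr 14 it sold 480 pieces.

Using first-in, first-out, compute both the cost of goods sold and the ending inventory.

Apr 4, 132 sold [FIFO — oldest first]: 132 @ $25 = $3,300
Apr 12, 469 sold [FIFO — oldest first]: 31 @ $25 + 160 @ $22 + 275 @ $27 + 3 @ $25 = $11,795
Apr 14, 480 sold [FIFO — oldest first]: 301 @ $25 + 179 @ $26 = $12,179
Total COGS = $3,300 + $11,795 + $12,179 = $27,274
Ending inventory: 39 @ $26 + 396 @ $21 = $9,330
Check: goods available $36,604 = COGS $27,274 + ending $9,330

COGS = $27,274; ending inventory = $9,330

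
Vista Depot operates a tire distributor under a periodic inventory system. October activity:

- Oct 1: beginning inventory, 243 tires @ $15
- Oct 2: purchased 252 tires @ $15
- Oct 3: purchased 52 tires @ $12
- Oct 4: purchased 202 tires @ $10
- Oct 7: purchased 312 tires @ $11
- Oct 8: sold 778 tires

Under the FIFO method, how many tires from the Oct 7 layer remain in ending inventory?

Oct 8, 778 sold [FIFO — oldest first]: 243 @ $15 + 252 @ $15 + 52 @ $12 + 202 @ $10 + 29 @ $11 = $10,388
Ending inventory: 283 @ $11 = $3,113

283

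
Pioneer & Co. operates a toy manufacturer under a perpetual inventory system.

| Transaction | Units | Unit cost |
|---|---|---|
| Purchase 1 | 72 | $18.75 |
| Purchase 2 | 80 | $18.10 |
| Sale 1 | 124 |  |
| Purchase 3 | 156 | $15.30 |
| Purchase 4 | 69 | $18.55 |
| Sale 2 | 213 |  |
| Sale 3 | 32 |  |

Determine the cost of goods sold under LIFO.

COGS = $6,314.75

Sale 1 (124) [LIFO — newest first]: 80 @ $18.10 + 44 @ $18.75 = $2,273.00
Sale 2 (213) [LIFO — newest first]: 69 @ $18.55 + 144 @ $15.30 = $3,483.15
Sale 3 (32) [LIFO — newest first]: 12 @ $15.30 + 20 @ $18.75 = $558.60
Total COGS = $2,273.00 + $3,483.15 + $558.60 = $6,314.75
Ending inventory: 8 @ $18.75 = $150.00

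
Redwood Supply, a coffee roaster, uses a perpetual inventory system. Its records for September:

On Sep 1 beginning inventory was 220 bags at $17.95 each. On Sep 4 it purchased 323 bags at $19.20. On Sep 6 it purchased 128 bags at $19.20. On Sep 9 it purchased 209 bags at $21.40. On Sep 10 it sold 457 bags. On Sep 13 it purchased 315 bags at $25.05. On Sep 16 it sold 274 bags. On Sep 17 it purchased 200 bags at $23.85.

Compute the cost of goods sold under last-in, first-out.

Sep 10, 457 sold [LIFO — newest first]: 209 @ $21.40 + 128 @ $19.20 + 120 @ $19.20 = $9,234.20
Sep 16, 274 sold [LIFO — newest first]: 274 @ $25.05 = $6,863.70
Total COGS = $9,234.20 + $6,863.70 = $16,097.90
Ending inventory: 220 @ $17.95 + 203 @ $19.20 + 41 @ $25.05 + 200 @ $23.85 = $13,643.65

COGS = $16,097.90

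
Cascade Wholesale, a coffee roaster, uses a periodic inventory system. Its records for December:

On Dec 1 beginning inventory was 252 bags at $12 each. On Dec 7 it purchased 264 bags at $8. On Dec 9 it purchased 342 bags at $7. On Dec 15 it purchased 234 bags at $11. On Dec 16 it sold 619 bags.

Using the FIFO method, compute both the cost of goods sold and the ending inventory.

COGS = $5,857; ending inventory = $4,247

Dec 16, 619 sold [FIFO — oldest first]: 252 @ $12 + 264 @ $8 + 103 @ $7 = $5,857
Ending inventory: 239 @ $7 + 234 @ $11 = $4,247
Check: goods available $10,104 = COGS $5,857 + ending $4,247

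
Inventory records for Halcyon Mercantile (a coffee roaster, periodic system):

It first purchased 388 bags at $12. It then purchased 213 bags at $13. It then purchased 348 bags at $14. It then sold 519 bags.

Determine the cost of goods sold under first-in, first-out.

Sale 1 (519) [FIFO — oldest first]: 388 @ $12 + 131 @ $13 = $6,359
Ending inventory: 82 @ $13 + 348 @ $14 = $5,938

COGS = $6,359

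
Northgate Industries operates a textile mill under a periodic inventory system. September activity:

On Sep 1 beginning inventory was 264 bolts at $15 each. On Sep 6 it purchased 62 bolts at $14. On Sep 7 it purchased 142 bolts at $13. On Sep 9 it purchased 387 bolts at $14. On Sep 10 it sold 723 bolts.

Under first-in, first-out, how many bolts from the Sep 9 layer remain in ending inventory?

Sep 10, 723 sold [FIFO — oldest first]: 264 @ $15 + 62 @ $14 + 142 @ $13 + 255 @ $14 = $10,244
Ending inventory: 132 @ $14 = $1,848
Check: goods available $12,092 = COGS $10,244 + ending $1,848

132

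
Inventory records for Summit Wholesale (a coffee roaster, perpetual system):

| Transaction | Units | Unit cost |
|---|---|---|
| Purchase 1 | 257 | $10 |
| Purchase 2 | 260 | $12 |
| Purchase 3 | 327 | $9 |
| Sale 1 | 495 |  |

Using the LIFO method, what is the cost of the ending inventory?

Ending inventory = $3,674

Sale 1 (495) [LIFO — newest first]: 327 @ $9 + 168 @ $12 = $4,959
Ending inventory: 257 @ $10 + 92 @ $12 = $3,674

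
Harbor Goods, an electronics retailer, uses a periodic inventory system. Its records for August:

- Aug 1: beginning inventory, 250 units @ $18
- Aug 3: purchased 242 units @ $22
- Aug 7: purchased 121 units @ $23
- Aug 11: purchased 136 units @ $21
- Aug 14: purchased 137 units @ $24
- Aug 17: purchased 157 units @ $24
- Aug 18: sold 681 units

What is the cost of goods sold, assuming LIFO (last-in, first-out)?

Aug 18, 681 sold [LIFO — newest first]: 157 @ $24 + 137 @ $24 + 136 @ $21 + 121 @ $23 + 130 @ $22 = $15,555
Ending inventory: 250 @ $18 + 112 @ $22 = $6,964

COGS = $15,555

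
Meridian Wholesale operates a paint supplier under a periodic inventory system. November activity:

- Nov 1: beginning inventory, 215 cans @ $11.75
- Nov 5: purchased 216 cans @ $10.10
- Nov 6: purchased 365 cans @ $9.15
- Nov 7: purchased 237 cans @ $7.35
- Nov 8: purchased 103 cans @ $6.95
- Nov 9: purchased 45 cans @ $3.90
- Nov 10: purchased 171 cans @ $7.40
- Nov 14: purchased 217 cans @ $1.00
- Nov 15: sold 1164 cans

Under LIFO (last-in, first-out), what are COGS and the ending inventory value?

COGS = $7,718.05; ending inventory = $4,445.25

Nov 15, 1164 sold [LIFO — newest first]: 217 @ $1.00 + 171 @ $7.40 + 45 @ $3.90 + 103 @ $6.95 + 237 @ $7.35 + 365 @ $9.15 + 26 @ $10.10 = $7,718.05
Ending inventory: 215 @ $11.75 + 190 @ $10.10 = $4,445.25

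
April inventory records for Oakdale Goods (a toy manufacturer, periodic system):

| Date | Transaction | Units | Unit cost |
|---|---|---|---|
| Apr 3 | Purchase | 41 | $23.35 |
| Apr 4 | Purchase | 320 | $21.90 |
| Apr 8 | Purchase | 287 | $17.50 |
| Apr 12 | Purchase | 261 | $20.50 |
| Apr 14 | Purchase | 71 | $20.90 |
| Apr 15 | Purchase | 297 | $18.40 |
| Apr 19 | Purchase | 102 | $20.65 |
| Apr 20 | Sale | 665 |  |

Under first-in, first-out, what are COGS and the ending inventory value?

COGS = $13,336.35; ending inventory = $14,057.00

Apr 20, 665 sold [FIFO — oldest first]: 41 @ $23.35 + 320 @ $21.90 + 287 @ $17.50 + 17 @ $20.50 = $13,336.35
Ending inventory: 244 @ $20.50 + 71 @ $20.90 + 297 @ $18.40 + 102 @ $20.65 = $14,057.00
Check: goods available $27,393.35 = COGS $13,336.35 + ending $14,057.00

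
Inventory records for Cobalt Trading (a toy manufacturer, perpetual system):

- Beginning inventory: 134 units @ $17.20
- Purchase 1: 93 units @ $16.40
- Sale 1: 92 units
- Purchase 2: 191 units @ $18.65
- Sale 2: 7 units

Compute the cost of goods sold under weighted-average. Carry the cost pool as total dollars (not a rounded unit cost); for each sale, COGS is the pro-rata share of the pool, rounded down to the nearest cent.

COGS = $1,677.63

After Beginning: 134 on hand, pool $2,304.80 (≈ $17.2000 each)
After Purchase 1: 227 on hand, pool $3,830.00 (≈ $16.8722 each)
Sale 1, sell 92: 92/227 × $3,830.00 → $1,552.24
After Purchase 2: 326 on hand, pool $5,839.91 (≈ $17.9138 each)
Sale 2, sell 7: 7/326 × $5,839.91 → $125.39
Total COGS = $1,552.24 + $125.39 = $1,677.63
Ending inventory (cost pool remaining) = $5,714.52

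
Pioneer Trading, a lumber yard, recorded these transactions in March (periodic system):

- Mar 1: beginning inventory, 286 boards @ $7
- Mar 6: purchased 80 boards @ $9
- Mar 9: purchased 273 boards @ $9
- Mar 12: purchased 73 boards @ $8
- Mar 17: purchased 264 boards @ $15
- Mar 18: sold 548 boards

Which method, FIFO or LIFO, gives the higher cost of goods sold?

FIFO COGS: 286 @ $7 + 80 @ $9 + 182 @ $9 = $4,360
LIFO COGS: 264 @ $15 + 73 @ $8 + 211 @ $9 = $6,443

LIFO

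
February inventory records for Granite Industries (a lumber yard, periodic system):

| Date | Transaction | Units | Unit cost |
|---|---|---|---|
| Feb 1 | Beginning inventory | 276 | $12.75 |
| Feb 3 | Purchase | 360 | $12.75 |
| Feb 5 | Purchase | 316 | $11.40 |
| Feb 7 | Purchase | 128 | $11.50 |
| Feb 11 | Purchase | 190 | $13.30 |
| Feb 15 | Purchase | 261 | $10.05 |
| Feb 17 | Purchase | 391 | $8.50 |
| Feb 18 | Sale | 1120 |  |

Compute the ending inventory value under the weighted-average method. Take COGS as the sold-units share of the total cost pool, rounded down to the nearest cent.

Feb 18, sell 1120: 1120/1922 × $21,656.95 → $12,620.07
Ending inventory (cost pool remaining) = $9,036.88

Ending inventory = $9,036.88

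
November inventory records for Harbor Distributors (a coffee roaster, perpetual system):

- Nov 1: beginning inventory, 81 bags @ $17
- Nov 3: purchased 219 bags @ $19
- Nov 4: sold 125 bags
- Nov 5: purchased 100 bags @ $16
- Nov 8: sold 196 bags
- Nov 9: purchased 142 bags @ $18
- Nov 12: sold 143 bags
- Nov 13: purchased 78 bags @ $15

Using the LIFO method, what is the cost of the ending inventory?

Nov 4, 125 sold [LIFO — newest first]: 125 @ $19 = $2,375
Nov 8, 196 sold [LIFO — newest first]: 100 @ $16 + 94 @ $19 + 2 @ $17 = $3,420
Nov 12, 143 sold [LIFO — newest first]: 142 @ $18 + 1 @ $17 = $2,573
Total COGS = $2,375 + $3,420 + $2,573 = $8,368
Ending inventory: 78 @ $17 + 78 @ $15 = $2,496

Ending inventory = $2,496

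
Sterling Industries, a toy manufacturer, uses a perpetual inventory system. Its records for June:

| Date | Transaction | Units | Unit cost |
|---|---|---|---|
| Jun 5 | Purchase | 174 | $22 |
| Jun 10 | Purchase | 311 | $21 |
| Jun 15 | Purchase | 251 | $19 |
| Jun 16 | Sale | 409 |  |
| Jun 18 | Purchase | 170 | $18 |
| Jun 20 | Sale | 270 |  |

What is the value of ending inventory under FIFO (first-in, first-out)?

Jun 16, 409 sold [FIFO — oldest first]: 174 @ $22 + 235 @ $21 = $8,763
Jun 20, 270 sold [FIFO — oldest first]: 76 @ $21 + 194 @ $19 = $5,282
Total COGS = $8,763 + $5,282 = $14,045
Ending inventory: 57 @ $19 + 170 @ $18 = $4,143

Ending inventory = $4,143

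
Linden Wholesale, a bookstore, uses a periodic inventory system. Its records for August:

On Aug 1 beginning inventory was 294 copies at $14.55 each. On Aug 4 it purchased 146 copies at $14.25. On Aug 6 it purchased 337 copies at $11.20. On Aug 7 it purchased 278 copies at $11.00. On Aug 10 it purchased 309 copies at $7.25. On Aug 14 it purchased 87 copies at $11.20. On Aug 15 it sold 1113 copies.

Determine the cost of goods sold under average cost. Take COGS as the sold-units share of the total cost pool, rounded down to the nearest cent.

Aug 15, sell 1113: 1113/1451 × $16,405.25 → $12,583.76
Ending inventory (cost pool remaining) = $3,821.49

COGS = $12,583.76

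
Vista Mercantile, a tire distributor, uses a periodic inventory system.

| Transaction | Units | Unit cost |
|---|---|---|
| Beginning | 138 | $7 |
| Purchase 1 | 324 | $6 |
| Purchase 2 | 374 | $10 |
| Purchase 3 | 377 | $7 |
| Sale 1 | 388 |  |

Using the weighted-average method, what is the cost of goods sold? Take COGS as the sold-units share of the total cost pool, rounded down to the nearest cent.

COGS = $2,971.25

Sale 1, sell 388: 388/1213 × $9,289.00 → $2,971.25
Ending inventory (cost pool remaining) = $6,317.75
Check: goods available $9,289.00 = COGS $2,971.25 + ending $6,317.75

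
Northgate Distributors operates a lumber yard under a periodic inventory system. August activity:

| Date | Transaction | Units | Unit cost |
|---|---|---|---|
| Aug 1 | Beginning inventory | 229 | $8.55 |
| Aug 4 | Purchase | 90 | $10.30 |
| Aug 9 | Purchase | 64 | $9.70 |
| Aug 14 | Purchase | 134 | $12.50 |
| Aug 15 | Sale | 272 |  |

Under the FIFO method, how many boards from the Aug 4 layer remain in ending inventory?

47

Aug 15, 272 sold [FIFO — oldest first]: 229 @ $8.55 + 43 @ $10.30 = $2,400.85
Ending inventory: 47 @ $10.30 + 64 @ $9.70 + 134 @ $12.50 = $2,779.90
Check: goods available $5,180.75 = COGS $2,400.85 + ending $2,779.90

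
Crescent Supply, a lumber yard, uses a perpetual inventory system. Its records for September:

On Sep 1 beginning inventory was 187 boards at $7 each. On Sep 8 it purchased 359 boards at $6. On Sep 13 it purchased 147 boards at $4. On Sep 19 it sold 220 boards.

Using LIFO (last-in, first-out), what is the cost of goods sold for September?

COGS = $1,026

Sep 19, 220 sold [LIFO — newest first]: 147 @ $4 + 73 @ $6 = $1,026
Ending inventory: 187 @ $7 + 286 @ $6 = $3,025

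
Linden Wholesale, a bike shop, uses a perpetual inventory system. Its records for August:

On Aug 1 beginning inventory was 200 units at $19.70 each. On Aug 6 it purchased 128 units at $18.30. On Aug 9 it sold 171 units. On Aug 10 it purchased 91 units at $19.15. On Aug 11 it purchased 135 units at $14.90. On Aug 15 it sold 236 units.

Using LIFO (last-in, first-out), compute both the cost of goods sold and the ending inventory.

Aug 9, 171 sold [LIFO — newest first]: 128 @ $18.30 + 43 @ $19.70 = $3,189.50
Aug 15, 236 sold [LIFO — newest first]: 135 @ $14.90 + 91 @ $19.15 + 10 @ $19.70 = $3,951.15
Total COGS = $3,189.50 + $3,951.15 = $7,140.65
Ending inventory: 147 @ $19.70 = $2,895.90

COGS = $7,140.65; ending inventory = $2,895.90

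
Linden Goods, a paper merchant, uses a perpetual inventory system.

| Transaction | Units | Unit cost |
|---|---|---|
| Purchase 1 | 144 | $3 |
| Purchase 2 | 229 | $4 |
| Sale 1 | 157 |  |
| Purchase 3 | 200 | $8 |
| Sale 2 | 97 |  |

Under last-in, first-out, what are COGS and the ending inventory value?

Sale 1 (157) [LIFO — newest first]: 157 @ $4 = $628
Sale 2 (97) [LIFO — newest first]: 97 @ $8 = $776
Total COGS = $628 + $776 = $1,404
Ending inventory: 144 @ $3 + 72 @ $4 + 103 @ $8 = $1,544
Check: goods available $2,948 = COGS $1,404 + ending $1,544

COGS = $1,404; ending inventory = $1,544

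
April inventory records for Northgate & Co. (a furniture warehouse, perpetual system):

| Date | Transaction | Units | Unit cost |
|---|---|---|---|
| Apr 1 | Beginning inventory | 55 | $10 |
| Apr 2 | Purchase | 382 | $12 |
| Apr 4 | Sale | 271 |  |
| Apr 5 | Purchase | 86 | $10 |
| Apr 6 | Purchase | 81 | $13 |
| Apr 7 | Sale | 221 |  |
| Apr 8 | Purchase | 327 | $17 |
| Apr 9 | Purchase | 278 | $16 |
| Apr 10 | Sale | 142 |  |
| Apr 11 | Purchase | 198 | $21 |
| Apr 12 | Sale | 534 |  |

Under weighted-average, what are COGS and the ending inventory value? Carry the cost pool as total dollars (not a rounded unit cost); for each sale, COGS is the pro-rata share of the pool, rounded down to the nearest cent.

After Apr 1: 55 on hand, pool $550.00 (≈ $10.0000 each)
After Apr 2: 437 on hand, pool $5,134.00 (≈ $11.7483 each)
Apr 4, sell 271: 271/437 × $5,134.00 → $3,183.78
After Apr 5: 252 on hand, pool $2,810.22 (≈ $11.1517 each)
After Apr 6: 333 on hand, pool $3,863.22 (≈ $11.6013 each)
Apr 7, sell 221: 221/333 × $3,863.22 → $2,563.87
After Apr 8: 439 on hand, pool $6,858.35 (≈ $15.6227 each)
After Apr 9: 717 on hand, pool $11,306.35 (≈ $15.7690 each)
Apr 10, sell 142: 142/717 × $11,306.35 → $2,239.19
After Apr 11: 773 on hand, pool $13,225.16 (≈ $17.1089 each)
Apr 12, sell 534: 534/773 × $13,225.16 → $9,136.13
Total COGS = $3,183.78 + $2,563.87 + $2,239.19 + $9,136.13 = $17,122.97
Ending inventory (cost pool remaining) = $4,089.03
Check: goods available $21,212.00 = COGS $17,122.97 + ending $4,089.03

COGS = $17,122.97; ending inventory = $4,089.03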